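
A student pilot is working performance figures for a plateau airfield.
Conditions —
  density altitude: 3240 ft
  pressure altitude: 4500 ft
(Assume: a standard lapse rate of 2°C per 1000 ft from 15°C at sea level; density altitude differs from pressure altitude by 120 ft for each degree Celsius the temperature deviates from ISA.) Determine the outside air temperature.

-4.5°C

Density altitude − pressure altitude = 3240 − 4500 = -1260 ft.
At 120 ft/°C that is an ISA deviation of -1260/120 = -10.5°C.
ISA temperature at 4500 ft = 15 − 2 × (4500/1000) = 6°C.
OAT = ISA + deviation = 6 + (-10.5) = -4.5°C.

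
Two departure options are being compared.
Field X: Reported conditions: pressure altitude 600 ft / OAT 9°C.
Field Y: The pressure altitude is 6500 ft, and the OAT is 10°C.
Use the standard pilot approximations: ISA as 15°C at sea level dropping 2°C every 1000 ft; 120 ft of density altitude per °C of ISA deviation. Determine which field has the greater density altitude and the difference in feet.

Field Y by 7436 ft

Field X: ISA temp = 13.8°C, deviation -4.8°C, DA = 600 + 120 × (-4.8) = 24 ft.
Field Y: ISA temp = 2°C, deviation +8°C, DA = 6500 + 120 × 8 = 7460 ft.
Field Y is higher by 7460 − 24 = 7436 ft.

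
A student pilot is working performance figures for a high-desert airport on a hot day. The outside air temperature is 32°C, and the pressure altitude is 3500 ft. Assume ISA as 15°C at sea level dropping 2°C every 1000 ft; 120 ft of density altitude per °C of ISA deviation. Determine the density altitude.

ISA temperature at 3500 ft = 15 − 2 × (3500/1000) = 8°C.
ISA deviation = 32 − 8 = +24°C.
Density altitude = 3500 + 120 × (24) = 3500 + (+2880) = 6380 ft.

6380 ft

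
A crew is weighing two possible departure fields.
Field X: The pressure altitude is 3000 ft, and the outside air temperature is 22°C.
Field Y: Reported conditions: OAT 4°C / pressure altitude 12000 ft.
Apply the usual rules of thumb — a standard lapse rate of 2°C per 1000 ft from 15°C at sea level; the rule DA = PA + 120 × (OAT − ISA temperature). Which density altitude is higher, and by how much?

Field X: ISA temp = 9°C, deviation +13°C, DA = 3000 + 120 × 13 = 4560 ft.
Field Y: ISA temp = -9°C, deviation +13°C, DA = 12000 + 120 × 13 = 13560 ft.
Field Y is higher by 13560 − 4560 = 9000 ft.

Field Y by 9000 ft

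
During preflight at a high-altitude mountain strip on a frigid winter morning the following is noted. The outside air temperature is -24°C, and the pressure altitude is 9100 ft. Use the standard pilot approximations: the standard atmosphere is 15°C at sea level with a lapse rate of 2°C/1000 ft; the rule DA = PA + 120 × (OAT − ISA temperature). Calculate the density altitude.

ISA temperature at 9100 ft = 15 − 2 × (9100/1000) = -3.2°C.
ISA deviation = -24 − (-3.2) = -20.8°C.
Density altitude = 9100 + 120 × (-20.8) = 9100 + (-2496) = 6604 ft.

6604 ft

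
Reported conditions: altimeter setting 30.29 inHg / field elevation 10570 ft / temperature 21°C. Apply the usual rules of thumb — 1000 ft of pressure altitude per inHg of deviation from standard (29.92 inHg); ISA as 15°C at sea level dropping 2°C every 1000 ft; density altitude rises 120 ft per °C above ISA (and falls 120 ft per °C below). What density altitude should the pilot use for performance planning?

Pressure altitude = 10570 + (29.92 − 30.29) × 1000 = 10570 + (-370) = 10200 ft.
ISA temperature at 10200 ft = 15 − 2 × (10200/1000) = -5.4°C.
ISA deviation = 21 − (-5.4) = +26.4°C.
Density altitude = 10200 + 120 × (26.4) = 13368 ft.

13368 ft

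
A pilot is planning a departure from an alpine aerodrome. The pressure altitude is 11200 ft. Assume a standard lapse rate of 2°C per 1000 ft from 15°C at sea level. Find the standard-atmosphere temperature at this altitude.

-7.4°C

ISA temperature = 15 − 2 × (11200/1000) = 15 − 22.4 = -7.4°C.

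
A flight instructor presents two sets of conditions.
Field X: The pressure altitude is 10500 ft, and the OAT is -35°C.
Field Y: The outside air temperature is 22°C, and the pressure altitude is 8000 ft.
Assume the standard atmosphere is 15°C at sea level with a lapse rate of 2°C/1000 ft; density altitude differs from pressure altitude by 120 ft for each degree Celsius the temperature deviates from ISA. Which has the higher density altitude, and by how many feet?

Field Y by 3740 ft

Field X: ISA temp = -6°C, deviation -29°C, DA = 10500 + 120 × (-29) = 7020 ft.
Field Y: ISA temp = -1°C, deviation +23°C, DA = 8000 + 120 × 23 = 10760 ft.
Field Y is higher by 10760 − 7020 = 3740 ft.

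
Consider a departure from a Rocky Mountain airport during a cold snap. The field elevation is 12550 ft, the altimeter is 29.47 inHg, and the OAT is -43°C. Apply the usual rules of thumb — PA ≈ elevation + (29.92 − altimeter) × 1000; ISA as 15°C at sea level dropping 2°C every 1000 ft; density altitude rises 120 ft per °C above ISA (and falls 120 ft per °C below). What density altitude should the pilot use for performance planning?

9160 ft

Pressure altitude = 12550 + (29.92 − 29.47) × 1000 = 12550 + (+450) = 13000 ft.
ISA temperature at 13000 ft = 15 − 2 × (13000/1000) = -11°C.
ISA deviation = -43 − (-11) = -32°C.
Density altitude = 13000 + 120 × (-32) = 9160 ft.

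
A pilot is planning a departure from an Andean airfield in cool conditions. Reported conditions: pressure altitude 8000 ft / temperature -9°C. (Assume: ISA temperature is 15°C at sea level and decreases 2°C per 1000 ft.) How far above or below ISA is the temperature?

ISA temperature at 8000 ft = 15 − 2 × (8000/1000) = -1°C.
Deviation = OAT − ISA = -9 − (-1) = -8°C.

ISA-8°C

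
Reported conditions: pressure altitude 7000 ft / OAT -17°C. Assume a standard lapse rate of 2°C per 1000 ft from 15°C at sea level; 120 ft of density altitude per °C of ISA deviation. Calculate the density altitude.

4840 ft

ISA temperature at 7000 ft = 15 − 2 × (7000/1000) = 1°C.
ISA deviation = -17 − 1 = -18°C.
Density altitude = 7000 + 120 × (-18) = 7000 + (-2160) = 4840 ft.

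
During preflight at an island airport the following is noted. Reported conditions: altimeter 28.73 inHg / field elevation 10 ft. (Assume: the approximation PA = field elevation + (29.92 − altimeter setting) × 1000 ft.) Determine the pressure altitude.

1200 ft

Pressure correction = (29.92 − 28.73) × 1000 = +1190 ft.
Pressure altitude = 10 + (+1190) = 1200 ft.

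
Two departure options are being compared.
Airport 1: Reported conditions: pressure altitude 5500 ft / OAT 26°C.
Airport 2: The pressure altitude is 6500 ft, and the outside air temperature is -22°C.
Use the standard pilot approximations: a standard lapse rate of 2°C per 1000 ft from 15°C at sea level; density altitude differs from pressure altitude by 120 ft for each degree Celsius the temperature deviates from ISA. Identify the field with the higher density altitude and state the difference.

Airport 1: ISA temp = 4°C, deviation +22°C, DA = 5500 + 120 × 22 = 8140 ft.
Airport 2: ISA temp = 2°C, deviation -24°C, DA = 6500 + 120 × (-24) = 3620 ft.
Airport 1 is higher by 8140 − 3620 = 4520 ft.

Airport 1 by 4520 ft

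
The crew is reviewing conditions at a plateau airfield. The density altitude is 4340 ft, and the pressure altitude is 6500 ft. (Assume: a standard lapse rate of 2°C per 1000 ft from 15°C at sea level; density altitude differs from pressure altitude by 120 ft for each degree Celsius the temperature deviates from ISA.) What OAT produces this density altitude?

Density altitude − pressure altitude = 4340 − 6500 = -2160 ft.
At 120 ft/°C that is an ISA deviation of -2160/120 = -18°C.
ISA temperature at 6500 ft = 15 − 2 × (6500/1000) = 2°C.
OAT = ISA + deviation = 2 + (-18) = -16°C.

-16°C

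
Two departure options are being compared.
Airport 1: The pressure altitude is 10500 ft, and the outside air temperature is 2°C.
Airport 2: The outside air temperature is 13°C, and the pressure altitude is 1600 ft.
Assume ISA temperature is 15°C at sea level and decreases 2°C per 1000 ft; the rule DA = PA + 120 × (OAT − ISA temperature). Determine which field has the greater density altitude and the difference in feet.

Airport 1 by 9716 ft

Airport 1: ISA temp = -6°C, deviation +8°C, DA = 10500 + 120 × 8 = 11460 ft.
Airport 2: ISA temp = 11.8°C, deviation +1.2°C, DA = 1600 + 120 × 1.2 = 1744 ft.
Airport 1 is higher by 11460 − 1744 = 9716 ft.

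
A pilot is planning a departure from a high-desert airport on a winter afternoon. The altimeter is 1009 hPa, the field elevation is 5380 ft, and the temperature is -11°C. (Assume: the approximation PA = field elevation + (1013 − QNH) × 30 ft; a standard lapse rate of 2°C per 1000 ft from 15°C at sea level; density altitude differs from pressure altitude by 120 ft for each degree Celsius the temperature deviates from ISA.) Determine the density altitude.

Pressure altitude = 5380 + (1013 − 1009) × 30 = 5380 + (+120) = 5500 ft.
ISA temperature at 5500 ft = 15 − 2 × (5500/1000) = 4°C.
ISA deviation = -11 − 4 = -15°C.
Density altitude = 5500 + 120 × (-15) = 3700 ft.

3700 ft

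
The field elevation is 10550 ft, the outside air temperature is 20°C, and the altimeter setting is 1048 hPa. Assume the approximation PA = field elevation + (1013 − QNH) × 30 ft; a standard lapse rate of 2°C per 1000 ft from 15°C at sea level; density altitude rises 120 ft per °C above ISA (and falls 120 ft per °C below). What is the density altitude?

12380 ft

Pressure altitude = 10550 + (1013 − 1048) × 30 = 10550 + (-1050) = 9500 ft.
ISA temperature at 9500 ft = 15 − 2 × (9500/1000) = -4°C.
ISA deviation = 20 − (-4) = +24°C.
Density altitude = 9500 + 120 × (24) = 12380 ft.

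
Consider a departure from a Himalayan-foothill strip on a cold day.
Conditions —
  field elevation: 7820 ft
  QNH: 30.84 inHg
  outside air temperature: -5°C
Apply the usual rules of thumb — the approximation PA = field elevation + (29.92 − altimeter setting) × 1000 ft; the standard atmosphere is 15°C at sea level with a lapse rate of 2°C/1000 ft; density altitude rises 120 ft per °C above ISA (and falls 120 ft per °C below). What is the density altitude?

6156 ft

Pressure altitude = 7820 + (29.92 − 30.84) × 1000 = 7820 + (-920) = 6900 ft.
ISA temperature at 6900 ft = 15 − 2 × (6900/1000) = 1.2°C.
ISA deviation = -5 − 1.2 = -6.2°C.
Density altitude = 6900 + 120 × (-6.2) = 6156 ft.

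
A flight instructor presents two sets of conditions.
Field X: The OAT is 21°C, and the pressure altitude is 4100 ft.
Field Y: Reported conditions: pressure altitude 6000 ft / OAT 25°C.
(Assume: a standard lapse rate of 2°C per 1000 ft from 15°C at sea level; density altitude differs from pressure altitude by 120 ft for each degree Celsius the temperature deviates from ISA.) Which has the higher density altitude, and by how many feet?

Field X: ISA temp = 6.8°C, deviation +14.2°C, DA = 4100 + 120 × 14.2 = 5804 ft.
Field Y: ISA temp = 3°C, deviation +22°C, DA = 6000 + 120 × 22 = 8640 ft.
Field Y is higher by 8640 − 5804 = 2836 ft.

Field Y by 2836 ft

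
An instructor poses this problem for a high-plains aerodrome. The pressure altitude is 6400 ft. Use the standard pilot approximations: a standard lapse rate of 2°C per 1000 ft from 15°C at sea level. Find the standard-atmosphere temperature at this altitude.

2.2°C

ISA temperature = 15 − 2 × (6400/1000) = 15 − 12.8 = 2.2°C.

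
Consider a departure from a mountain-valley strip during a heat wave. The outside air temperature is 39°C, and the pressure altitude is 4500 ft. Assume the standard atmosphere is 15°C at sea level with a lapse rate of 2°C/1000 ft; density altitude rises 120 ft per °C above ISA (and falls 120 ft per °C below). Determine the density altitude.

ISA temperature at 4500 ft = 15 − 2 × (4500/1000) = 6°C.
ISA deviation = 39 − 6 = +33°C.
Density altitude = 4500 + 120 × (33) = 4500 + (+3960) = 8460 ft.

8460 ft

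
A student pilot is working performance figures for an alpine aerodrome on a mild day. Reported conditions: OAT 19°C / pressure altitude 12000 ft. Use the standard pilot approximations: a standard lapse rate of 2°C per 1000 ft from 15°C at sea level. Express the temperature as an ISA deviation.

ISA+28°C

ISA temperature at 12000 ft = 15 − 2 × (12000/1000) = -9°C.
Deviation = OAT − ISA = 19 − (-9) = +28°C.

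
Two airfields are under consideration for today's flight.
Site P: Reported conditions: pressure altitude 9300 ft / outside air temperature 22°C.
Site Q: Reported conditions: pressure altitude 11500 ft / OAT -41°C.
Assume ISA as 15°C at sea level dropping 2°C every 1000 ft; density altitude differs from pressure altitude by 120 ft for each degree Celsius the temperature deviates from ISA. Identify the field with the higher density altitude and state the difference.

Site P by 4832 ft

Site P: ISA temp = -3.6°C, deviation +25.6°C, DA = 9300 + 120 × 25.6 = 12372 ft.
Site Q: ISA temp = -8°C, deviation -33°C, DA = 11500 + 120 × (-33) = 7540 ft.
Site P is higher by 12372 − 7540 = 4832 ft.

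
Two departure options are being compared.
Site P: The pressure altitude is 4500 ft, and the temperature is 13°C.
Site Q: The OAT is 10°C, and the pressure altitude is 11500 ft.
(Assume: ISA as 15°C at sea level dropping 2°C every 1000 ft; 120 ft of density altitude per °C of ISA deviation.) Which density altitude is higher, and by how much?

Site P: ISA temp = 6°C, deviation +7°C, DA = 4500 + 120 × 7 = 5340 ft.
Site Q: ISA temp = -8°C, deviation +18°C, DA = 11500 + 120 × 18 = 13660 ft.
Site Q is higher by 13660 − 5340 = 8320 ft.

Site Q by 8320 ft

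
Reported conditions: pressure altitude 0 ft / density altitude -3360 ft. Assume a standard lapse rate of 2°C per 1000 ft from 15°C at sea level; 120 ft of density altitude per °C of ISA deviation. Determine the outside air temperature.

-13°C

Density altitude − pressure altitude = -3360 − 0 = -3360 ft.
At 120 ft/°C that is an ISA deviation of -3360/120 = -28°C.
ISA temperature at 0 ft = 15 − 2 × (0/1000) = 15°C.
OAT = ISA + deviation = 15 + (-28) = -13°C.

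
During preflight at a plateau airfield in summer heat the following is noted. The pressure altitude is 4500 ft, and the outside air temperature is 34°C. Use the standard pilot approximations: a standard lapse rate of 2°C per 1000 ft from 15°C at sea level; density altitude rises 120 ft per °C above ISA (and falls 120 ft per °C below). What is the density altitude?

7860 ft

ISA temperature at 4500 ft = 15 − 2 × (4500/1000) = 6°C.
ISA deviation = 34 − 6 = +28°C.
Density altitude = 4500 + 120 × (28) = 4500 + (+3360) = 7860 ft.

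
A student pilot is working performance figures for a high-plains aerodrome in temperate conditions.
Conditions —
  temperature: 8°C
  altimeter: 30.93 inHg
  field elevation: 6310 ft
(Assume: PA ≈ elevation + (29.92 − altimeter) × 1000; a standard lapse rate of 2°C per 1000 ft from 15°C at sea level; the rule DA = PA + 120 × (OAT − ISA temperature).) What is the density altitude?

Pressure altitude = 6310 + (29.92 − 30.93) × 1000 = 6310 + (-1010) = 5300 ft.
ISA temperature at 5300 ft = 15 − 2 × (5300/1000) = 4.4°C.
ISA deviation = 8 − 4.4 = +3.6°C.
Density altitude = 5300 + 120 × (3.6) = 5732 ft.

5732 ft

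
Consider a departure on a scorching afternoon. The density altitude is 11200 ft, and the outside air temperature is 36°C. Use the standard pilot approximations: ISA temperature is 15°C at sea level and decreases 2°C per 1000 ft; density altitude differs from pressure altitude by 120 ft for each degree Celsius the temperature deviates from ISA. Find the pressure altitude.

DA = PA + 120 × (OAT − (15 − 2·PA/1000)) = PA + 120·OAT − 1800 + 0.24·PA = 1.24·PA + 120·OAT − 1800.
So 1.24·PA = 11200 − 120 × 36 + 1800 = 8680.
PA = 8680 / 1.24 = 7000 ft.

7000 ft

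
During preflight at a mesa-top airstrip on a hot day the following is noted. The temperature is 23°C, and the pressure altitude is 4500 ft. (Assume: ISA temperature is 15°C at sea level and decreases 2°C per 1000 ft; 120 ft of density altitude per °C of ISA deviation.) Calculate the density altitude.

6540 ft

ISA temperature at 4500 ft = 15 − 2 × (4500/1000) = 6°C.
ISA deviation = 23 − 6 = +17°C.
Density altitude = 4500 + 120 × (17) = 4500 + (+2040) = 6540 ft.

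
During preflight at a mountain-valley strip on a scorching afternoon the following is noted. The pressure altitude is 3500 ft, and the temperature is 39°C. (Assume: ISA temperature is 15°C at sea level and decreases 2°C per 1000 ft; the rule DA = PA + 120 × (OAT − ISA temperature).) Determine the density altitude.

7220 ft

ISA temperature at 3500 ft = 15 − 2 × (3500/1000) = 8°C.
ISA deviation = 39 − 8 = +31°C.
Density altitude = 3500 + 120 × (31) = 3500 + (+3720) = 7220 ft.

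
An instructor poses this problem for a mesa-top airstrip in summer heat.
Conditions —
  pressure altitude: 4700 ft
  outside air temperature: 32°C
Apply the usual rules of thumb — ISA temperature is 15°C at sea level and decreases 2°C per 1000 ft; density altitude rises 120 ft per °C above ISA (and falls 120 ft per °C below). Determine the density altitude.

7868 ft

ISA temperature at 4700 ft = 15 − 2 × (4700/1000) = 5.6°C.
ISA deviation = 32 − 5.6 = +26.4°C.
Density altitude = 4700 + 120 × (26.4) = 4700 + (+3168) = 7868 ft.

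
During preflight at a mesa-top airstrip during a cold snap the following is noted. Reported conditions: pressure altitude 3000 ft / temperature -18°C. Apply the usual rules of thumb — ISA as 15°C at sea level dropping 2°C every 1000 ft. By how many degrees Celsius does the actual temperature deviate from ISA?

ISA temperature at 3000 ft = 15 − 2 × (3000/1000) = 9°C.
Deviation = OAT − ISA = -18 − 9 = -27°C.

ISA-27°C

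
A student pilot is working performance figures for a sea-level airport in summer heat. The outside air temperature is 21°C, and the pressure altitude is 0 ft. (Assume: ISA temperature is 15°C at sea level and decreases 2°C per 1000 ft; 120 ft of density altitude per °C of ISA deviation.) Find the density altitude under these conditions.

ISA temperature at 0 ft = 15 − 2 × (0/1000) = 15°C.
ISA deviation = 21 − 15 = +6°C.
Density altitude = 0 + 120 × (6) = 0 + (+720) = 720 ft.

720 ft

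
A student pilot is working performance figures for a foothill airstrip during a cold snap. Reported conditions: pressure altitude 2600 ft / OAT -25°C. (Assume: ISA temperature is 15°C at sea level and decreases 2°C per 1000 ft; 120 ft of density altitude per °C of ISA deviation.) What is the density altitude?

-1576 ft

ISA temperature at 2600 ft = 15 − 2 × (2600/1000) = 9.8°C.
ISA deviation = -25 − 9.8 = -34.8°C.
Density altitude = 2600 + 120 × (-34.8) = 2600 + (-4176) = -1576 ft.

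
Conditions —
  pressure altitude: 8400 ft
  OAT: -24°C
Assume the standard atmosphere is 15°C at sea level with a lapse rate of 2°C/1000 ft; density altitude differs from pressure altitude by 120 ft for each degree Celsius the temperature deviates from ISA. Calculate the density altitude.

5736 ft

ISA temperature at 8400 ft = 15 − 2 × (8400/1000) = -1.8°C.
ISA deviation = -24 − (-1.8) = -22.2°C.
Density altitude = 8400 + 120 × (-22.2) = 8400 + (-2664) = 5736 ft.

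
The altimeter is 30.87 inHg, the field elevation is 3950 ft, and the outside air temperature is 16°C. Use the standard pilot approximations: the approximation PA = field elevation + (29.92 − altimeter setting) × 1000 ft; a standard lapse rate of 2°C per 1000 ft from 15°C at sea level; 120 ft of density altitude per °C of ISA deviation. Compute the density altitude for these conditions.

Pressure altitude = 3950 + (29.92 − 30.87) × 1000 = 3950 + (-950) = 3000 ft.
ISA temperature at 3000 ft = 15 − 2 × (3000/1000) = 9°C.
ISA deviation = 16 − 9 = +7°C.
Density altitude = 3000 + 120 × (7) = 3840 ft.

3840 ft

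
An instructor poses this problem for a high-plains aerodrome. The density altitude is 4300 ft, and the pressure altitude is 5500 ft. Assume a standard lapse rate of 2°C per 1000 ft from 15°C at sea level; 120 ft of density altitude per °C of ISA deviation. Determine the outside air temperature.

Density altitude − pressure altitude = 4300 − 5500 = -1200 ft.
At 120 ft/°C that is an ISA deviation of -1200/120 = -10°C.
ISA temperature at 5500 ft = 15 − 2 × (5500/1000) = 4°C.
OAT = ISA + deviation = 4 + (-10) = -6°C.

-6°C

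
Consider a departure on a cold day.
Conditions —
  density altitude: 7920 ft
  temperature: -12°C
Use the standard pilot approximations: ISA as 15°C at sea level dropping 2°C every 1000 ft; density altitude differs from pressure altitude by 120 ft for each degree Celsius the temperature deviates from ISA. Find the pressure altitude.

9000 ft

DA = PA + 120 × (OAT − (15 − 2·PA/1000)) = PA + 120·OAT − 1800 + 0.24·PA = 1.24·PA + 120·OAT − 1800.
So 1.24·PA = 7920 − 120 × (-12) + 1800 = 11160.
PA = 11160 / 1.24 = 9000 ft.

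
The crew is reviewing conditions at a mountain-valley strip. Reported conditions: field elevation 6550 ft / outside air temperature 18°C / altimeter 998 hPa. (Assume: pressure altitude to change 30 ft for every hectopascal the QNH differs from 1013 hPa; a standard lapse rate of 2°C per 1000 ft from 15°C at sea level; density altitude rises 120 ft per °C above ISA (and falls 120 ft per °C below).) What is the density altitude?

Pressure altitude = 6550 + (1013 − 998) × 30 = 6550 + (+450) = 7000 ft.
ISA temperature at 7000 ft = 15 − 2 × (7000/1000) = 1°C.
ISA deviation = 18 − 1 = +17°C.
Density altitude = 7000 + 120 × (17) = 9040 ft.

9040 ft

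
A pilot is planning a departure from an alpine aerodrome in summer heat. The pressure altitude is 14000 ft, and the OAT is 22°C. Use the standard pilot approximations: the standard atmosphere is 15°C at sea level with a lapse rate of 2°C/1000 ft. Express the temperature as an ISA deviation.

ISA temperature at 14000 ft = 15 − 2 × (14000/1000) = -13°C.
Deviation = OAT − ISA = 22 − (-13) = +35°C.

ISA+35°C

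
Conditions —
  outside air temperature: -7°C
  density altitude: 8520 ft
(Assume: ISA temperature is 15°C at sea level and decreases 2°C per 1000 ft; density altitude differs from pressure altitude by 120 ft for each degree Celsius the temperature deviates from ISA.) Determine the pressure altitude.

9000 ft

DA = PA + 120 × (OAT − (15 − 2·PA/1000)) = PA + 120·OAT − 1800 + 0.24·PA = 1.24·PA + 120·OAT − 1800.
So 1.24·PA = 8520 − 120 × (-7) + 1800 = 11160.
PA = 11160 / 1.24 = 9000 ft.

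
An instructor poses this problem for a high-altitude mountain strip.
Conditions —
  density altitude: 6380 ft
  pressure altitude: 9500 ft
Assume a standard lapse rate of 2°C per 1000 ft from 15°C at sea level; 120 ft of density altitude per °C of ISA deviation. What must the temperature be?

Density altitude − pressure altitude = 6380 − 9500 = -3120 ft.
At 120 ft/°C that is an ISA deviation of -3120/120 = -26°C.
ISA temperature at 9500 ft = 15 − 2 × (9500/1000) = -4°C.
OAT = ISA + deviation = -4 + (-26) = -30°C.

-30°C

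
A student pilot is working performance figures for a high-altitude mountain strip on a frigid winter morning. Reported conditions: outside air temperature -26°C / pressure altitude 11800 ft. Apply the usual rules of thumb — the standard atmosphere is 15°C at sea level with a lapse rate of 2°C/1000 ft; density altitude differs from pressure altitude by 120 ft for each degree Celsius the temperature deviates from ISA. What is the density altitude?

9712 ft

ISA temperature at 11800 ft = 15 − 2 × (11800/1000) = -8.6°C.
ISA deviation = -26 − (-8.6) = -17.4°C.
Density altitude = 11800 + 120 × (-17.4) = 11800 + (-2088) = 9712 ft.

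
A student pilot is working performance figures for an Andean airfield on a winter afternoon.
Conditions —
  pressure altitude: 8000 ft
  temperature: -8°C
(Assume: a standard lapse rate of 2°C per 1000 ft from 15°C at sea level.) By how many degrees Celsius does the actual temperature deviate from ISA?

ISA-7°C

ISA temperature at 8000 ft = 15 − 2 × (8000/1000) = -1°C.
Deviation = OAT − ISA = -8 − (-1) = -7°C.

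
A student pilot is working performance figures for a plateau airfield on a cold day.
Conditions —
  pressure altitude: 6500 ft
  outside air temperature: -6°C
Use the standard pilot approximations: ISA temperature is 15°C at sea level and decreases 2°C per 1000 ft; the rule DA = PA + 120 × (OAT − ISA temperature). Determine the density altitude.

5540 ft

ISA temperature at 6500 ft = 15 − 2 × (6500/1000) = 2°C.
ISA deviation = -6 − 2 = -8°C.
Density altitude = 6500 + 120 × (-8) = 6500 + (-960) = 5540 ft.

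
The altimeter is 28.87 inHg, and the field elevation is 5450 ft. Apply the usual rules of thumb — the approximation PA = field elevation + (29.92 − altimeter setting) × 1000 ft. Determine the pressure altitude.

6500 ft

Pressure correction = (29.92 − 28.87) × 1000 = +1050 ft.
Pressure altitude = 5450 + (+1050) = 6500 ft.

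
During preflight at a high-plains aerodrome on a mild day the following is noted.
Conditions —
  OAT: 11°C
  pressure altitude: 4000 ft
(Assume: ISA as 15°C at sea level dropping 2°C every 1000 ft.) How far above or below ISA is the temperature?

ISA+4°C

ISA temperature at 4000 ft = 15 − 2 × (4000/1000) = 7°C.
Deviation = OAT − ISA = 11 − 7 = +4°C.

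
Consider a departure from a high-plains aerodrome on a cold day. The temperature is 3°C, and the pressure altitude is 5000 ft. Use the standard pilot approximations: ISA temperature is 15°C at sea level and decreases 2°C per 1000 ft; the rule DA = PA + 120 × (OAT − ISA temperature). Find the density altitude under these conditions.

ISA temperature at 5000 ft = 15 − 2 × (5000/1000) = 5°C.
ISA deviation = 3 − 5 = -2°C.
Density altitude = 5000 + 120 × (-2) = 5000 + (-240) = 4760 ft.

4760 ft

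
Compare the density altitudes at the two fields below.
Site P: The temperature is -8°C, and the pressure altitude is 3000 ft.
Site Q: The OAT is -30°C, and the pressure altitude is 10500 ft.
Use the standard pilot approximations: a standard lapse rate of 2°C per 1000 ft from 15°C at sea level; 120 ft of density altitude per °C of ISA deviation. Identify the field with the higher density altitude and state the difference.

Site Q by 6660 ft

Site P: ISA temp = 9°C, deviation -17°C, DA = 3000 + 120 × (-17) = 960 ft.
Site Q: ISA temp = -6°C, deviation -24°C, DA = 10500 + 120 × (-24) = 7620 ft.
Site Q is higher by 7620 − 960 = 6660 ft.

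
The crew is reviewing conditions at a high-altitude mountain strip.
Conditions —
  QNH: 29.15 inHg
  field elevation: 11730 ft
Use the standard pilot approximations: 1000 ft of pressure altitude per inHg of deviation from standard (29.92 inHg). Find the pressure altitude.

Pressure correction = (29.92 − 29.15) × 1000 = +770 ft.
Pressure altitude = 11730 + (+770) = 12500 ft.

12500 ft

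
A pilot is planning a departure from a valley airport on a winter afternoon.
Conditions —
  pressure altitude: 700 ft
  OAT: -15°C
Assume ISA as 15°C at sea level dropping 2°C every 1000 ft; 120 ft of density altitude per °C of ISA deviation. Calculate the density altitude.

ISA temperature at 700 ft = 15 − 2 × (700/1000) = 13.6°C.
ISA deviation = -15 − 13.6 = -28.6°C.
Density altitude = 700 + 120 × (-28.6) = 700 + (-3432) = -2732 ft.

-2732 ft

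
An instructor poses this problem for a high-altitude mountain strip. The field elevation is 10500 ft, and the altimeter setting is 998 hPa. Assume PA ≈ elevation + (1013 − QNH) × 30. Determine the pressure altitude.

10950 ft

Pressure correction = (1013 − 998) × 30 = +450 ft.
Pressure altitude = 10500 + (+450) = 10950 ft.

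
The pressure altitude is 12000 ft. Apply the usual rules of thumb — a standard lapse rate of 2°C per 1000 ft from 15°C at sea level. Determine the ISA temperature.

ISA temperature = 15 − 2 × (12000/1000) = 15 − 24 = -9°C.

-9°C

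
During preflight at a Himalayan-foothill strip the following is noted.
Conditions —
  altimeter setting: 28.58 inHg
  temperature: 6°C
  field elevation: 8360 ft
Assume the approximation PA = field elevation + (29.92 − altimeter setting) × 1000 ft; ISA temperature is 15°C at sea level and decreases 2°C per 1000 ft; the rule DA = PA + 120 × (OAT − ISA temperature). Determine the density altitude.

Pressure altitude = 8360 + (29.92 − 28.58) × 1000 = 8360 + (+1340) = 9700 ft.
ISA temperature at 9700 ft = 15 − 2 × (9700/1000) = -4.4°C.
ISA deviation = 6 − (-4.4) = +10.4°C.
Density altitude = 9700 + 120 × (10.4) = 10948 ft.

10948 ft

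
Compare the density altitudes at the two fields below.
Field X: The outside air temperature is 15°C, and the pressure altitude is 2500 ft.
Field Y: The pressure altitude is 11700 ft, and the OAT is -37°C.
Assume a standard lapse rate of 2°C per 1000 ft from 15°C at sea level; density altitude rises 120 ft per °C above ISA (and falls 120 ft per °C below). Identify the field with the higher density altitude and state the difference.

Field Y by 5168 ft

Field X: ISA temp = 10°C, deviation +5°C, DA = 2500 + 120 × 5 = 3100 ft.
Field Y: ISA temp = -8.4°C, deviation -28.6°C, DA = 11700 + 120 × (-28.6) = 8268 ft.
Field Y is higher by 8268 − 3100 = 5168 ft.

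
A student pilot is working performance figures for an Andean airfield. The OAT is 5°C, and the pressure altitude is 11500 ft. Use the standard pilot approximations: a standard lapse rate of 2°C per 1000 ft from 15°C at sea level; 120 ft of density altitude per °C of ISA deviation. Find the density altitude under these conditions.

ISA temperature at 11500 ft = 15 − 2 × (11500/1000) = -8°C.
ISA deviation = 5 − (-8) = +13°C.
Density altitude = 11500 + 120 × (13) = 11500 + (+1560) = 13060 ft.

13060 ft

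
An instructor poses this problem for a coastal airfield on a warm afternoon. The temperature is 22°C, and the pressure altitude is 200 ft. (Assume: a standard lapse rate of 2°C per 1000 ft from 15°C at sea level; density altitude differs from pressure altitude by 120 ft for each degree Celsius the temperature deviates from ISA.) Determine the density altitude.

ISA temperature at 200 ft = 15 − 2 × (200/1000) = 14.6°C.
ISA deviation = 22 − 14.6 = +7.4°C.
Density altitude = 200 + 120 × (7.4) = 200 + (+888) = 1088 ft.

1088 ft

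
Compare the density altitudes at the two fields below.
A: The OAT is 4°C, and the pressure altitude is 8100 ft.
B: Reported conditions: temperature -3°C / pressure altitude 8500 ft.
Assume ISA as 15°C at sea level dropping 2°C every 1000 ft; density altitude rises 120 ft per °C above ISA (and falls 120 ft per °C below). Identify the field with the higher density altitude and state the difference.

A: ISA temp = -1.2°C, deviation +5.2°C, DA = 8100 + 120 × 5.2 = 8724 ft.
B: ISA temp = -2°C, deviation -1°C, DA = 8500 + 120 × (-1) = 8380 ft.
A is higher by 8724 − 8380 = 344 ft.

A by 344 ft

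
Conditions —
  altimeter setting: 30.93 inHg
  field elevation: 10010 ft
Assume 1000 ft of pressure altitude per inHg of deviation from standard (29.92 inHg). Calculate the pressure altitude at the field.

9000 ft

Pressure correction = (29.92 − 30.93) × 1000 = -1010 ft.
Pressure altitude = 10010 + (-1010) = 9000 ft.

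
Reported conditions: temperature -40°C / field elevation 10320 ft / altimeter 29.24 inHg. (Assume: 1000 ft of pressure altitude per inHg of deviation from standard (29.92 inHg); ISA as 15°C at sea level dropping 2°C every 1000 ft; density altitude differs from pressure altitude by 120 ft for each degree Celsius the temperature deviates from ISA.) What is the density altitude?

Pressure altitude = 10320 + (29.92 − 29.24) × 1000 = 10320 + (+680) = 11000 ft.
ISA temperature at 11000 ft = 15 − 2 × (11000/1000) = -7°C.
ISA deviation = -40 − (-7) = -33°C.
Density altitude = 11000 + 120 × (-33) = 7040 ft.

7040 ft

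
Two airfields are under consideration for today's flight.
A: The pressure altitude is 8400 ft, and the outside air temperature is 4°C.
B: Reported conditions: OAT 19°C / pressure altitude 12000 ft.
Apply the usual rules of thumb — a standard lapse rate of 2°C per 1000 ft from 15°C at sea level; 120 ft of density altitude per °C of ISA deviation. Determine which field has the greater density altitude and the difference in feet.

B by 6264 ft

A: ISA temp = -1.8°C, deviation +5.8°C, DA = 8400 + 120 × 5.8 = 9096 ft.
B: ISA temp = -9°C, deviation +28°C, DA = 12000 + 120 × 28 = 15360 ft.
B is higher by 15360 − 9096 = 6264 ft.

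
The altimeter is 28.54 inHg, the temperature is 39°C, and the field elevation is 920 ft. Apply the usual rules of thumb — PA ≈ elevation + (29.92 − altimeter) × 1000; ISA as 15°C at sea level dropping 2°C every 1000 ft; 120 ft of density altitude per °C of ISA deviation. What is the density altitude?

5732 ft

Pressure altitude = 920 + (29.92 − 28.54) × 1000 = 920 + (+1380) = 2300 ft.
ISA temperature at 2300 ft = 15 − 2 × (2300/1000) = 10.4°C.
ISA deviation = 39 − 10.4 = +28.6°C.
Density altitude = 2300 + 120 × (28.6) = 5732 ft.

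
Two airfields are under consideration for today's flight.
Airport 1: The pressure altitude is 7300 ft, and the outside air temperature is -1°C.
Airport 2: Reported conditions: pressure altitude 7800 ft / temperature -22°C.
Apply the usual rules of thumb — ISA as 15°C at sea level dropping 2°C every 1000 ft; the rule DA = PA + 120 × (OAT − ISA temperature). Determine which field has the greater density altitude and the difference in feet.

Airport 1 by 1900 ft

Airport 1: ISA temp = 0.4°C, deviation -1.4°C, DA = 7300 + 120 × (-1.4) = 7132 ft.
Airport 2: ISA temp = -0.6°C, deviation -21.4°C, DA = 7800 + 120 × (-21.4) = 5232 ft.
Airport 1 is higher by 7132 − 5232 = 1900 ft.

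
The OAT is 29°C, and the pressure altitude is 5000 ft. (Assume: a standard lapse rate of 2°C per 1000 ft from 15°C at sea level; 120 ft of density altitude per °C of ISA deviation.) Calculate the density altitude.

ISA temperature at 5000 ft = 15 − 2 × (5000/1000) = 5°C.
ISA deviation = 29 − 5 = +24°C.
Density altitude = 5000 + 120 × (24) = 5000 + (+2880) = 7880 ft.

7880 ft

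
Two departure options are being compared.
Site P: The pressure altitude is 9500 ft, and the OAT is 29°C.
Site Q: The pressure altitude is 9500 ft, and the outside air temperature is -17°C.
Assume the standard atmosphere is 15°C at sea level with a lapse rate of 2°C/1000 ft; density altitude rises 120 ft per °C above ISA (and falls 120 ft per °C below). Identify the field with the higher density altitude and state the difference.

Site P by 5520 ft

Site P: ISA temp = -4°C, deviation +33°C, DA = 9500 + 120 × 33 = 13460 ft.
Site Q: ISA temp = -4°C, deviation -13°C, DA = 9500 + 120 × (-13) = 7940 ft.
Site P is higher by 13460 − 7940 = 5520 ft.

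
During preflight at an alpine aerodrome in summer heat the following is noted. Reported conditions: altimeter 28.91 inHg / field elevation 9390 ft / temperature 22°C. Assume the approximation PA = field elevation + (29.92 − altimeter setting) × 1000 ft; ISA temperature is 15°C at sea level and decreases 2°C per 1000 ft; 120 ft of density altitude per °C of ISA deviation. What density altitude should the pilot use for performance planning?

13736 ft

Pressure altitude = 9390 + (29.92 − 28.91) × 1000 = 9390 + (+1010) = 10400 ft.
ISA temperature at 10400 ft = 15 − 2 × (10400/1000) = -5.8°C.
ISA deviation = 22 − (-5.8) = +27.8°C.
Density altitude = 10400 + 120 × (27.8) = 13736 ft.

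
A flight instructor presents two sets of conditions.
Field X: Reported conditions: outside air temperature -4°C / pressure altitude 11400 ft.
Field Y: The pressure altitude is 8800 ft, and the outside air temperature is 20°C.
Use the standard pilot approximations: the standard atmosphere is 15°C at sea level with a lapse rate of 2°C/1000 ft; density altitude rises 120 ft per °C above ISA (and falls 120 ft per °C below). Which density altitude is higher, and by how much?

Field X: ISA temp = -7.8°C, deviation +3.8°C, DA = 11400 + 120 × 3.8 = 11856 ft.
Field Y: ISA temp = -2.6°C, deviation +22.6°C, DA = 8800 + 120 × 22.6 = 11512 ft.
Field X is higher by 11856 − 11512 = 344 ft.

Field X by 344 ft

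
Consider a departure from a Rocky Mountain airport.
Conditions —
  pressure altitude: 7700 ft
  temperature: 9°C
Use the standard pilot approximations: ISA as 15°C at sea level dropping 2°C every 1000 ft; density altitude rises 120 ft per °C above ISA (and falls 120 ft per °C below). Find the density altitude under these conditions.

8828 ft

ISA temperature at 7700 ft = 15 − 2 × (7700/1000) = -0.4°C.
ISA deviation = 9 − (-0.4) = +9.4°C.
Density altitude = 7700 + 120 × (9.4) = 7700 + (+1128) = 8828 ft.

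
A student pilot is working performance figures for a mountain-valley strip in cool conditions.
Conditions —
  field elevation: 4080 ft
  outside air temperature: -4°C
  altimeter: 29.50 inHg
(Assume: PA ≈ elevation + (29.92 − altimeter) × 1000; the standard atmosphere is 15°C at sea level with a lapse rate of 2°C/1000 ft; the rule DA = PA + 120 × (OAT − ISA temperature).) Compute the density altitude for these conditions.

3300 ft

Pressure altitude = 4080 + (29.92 − 29.50) × 1000 = 4080 + (+420) = 4500 ft.
ISA temperature at 4500 ft = 15 − 2 × (4500/1000) = 6°C.
ISA deviation = -4 − 6 = -10°C.
Density altitude = 4500 + 120 × (-10) = 3300 ft.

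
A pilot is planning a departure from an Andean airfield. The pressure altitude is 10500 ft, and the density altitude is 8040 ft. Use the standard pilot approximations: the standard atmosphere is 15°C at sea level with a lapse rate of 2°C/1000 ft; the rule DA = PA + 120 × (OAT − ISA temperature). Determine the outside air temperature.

-26.5°C

Density altitude − pressure altitude = 8040 − 10500 = -2460 ft.
At 120 ft/°C that is an ISA deviation of -2460/120 = -20.5°C.
ISA temperature at 10500 ft = 15 − 2 × (10500/1000) = -6°C.
OAT = ISA + deviation = -6 + (-20.5) = -26.5°C.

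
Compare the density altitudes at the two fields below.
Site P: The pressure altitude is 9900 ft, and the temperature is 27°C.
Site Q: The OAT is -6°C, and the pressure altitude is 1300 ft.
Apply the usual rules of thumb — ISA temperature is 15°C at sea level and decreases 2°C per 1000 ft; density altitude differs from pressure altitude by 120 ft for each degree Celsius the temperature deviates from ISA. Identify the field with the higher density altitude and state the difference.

Site P: ISA temp = -4.8°C, deviation +31.8°C, DA = 9900 + 120 × 31.8 = 13716 ft.
Site Q: ISA temp = 12.4°C, deviation -18.4°C, DA = 1300 + 120 × (-18.4) = -908 ft.
Site P is higher by 13716 − (-908) = 14624 ft.

Site P by 14624 ft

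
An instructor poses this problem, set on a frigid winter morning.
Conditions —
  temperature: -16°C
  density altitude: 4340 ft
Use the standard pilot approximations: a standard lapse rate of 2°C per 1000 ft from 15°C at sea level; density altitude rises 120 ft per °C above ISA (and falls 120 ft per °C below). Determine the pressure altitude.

DA = PA + 120 × (OAT − (15 − 2·PA/1000)) = PA + 120·OAT − 1800 + 0.24·PA = 1.24·PA + 120·OAT − 1800.
So 1.24·PA = 4340 − 120 × (-16) + 1800 = 8060.
PA = 8060 / 1.24 = 6500 ft.

6500 ft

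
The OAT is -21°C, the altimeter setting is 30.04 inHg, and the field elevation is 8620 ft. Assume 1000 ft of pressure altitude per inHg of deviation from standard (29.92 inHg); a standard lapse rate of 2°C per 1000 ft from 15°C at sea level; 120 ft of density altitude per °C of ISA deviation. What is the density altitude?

Pressure altitude = 8620 + (29.92 − 30.04) × 1000 = 8620 + (-120) = 8500 ft.
ISA temperature at 8500 ft = 15 − 2 × (8500/1000) = -2°C.
ISA deviation = -21 − (-2) = -19°C.
Density altitude = 8500 + 120 × (-19) = 6220 ft.

6220 ft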